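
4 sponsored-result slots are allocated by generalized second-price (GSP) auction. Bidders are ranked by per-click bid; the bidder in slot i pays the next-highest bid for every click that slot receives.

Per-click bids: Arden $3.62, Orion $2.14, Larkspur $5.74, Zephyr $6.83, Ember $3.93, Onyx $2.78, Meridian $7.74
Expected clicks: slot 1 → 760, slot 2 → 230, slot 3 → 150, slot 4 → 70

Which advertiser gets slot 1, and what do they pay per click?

Ranked by bid: $7.74 (Meridian) > $6.83 (Zephyr) > $5.74 (Larkspur) > $3.93 (Ember) > $3.62 (Arden) > …
Slot 1 goes to the first-ranked bidder, Meridian, who pays the next bid down: $6.83/click.

Meridian; $6.83 per click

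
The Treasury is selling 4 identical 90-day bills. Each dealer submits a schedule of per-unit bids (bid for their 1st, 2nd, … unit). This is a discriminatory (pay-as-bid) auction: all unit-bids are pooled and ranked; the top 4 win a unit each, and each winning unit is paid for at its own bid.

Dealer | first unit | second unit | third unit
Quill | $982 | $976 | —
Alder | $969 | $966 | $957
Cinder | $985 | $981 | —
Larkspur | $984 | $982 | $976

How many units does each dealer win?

Merging the schedules and taking the best 4: 985 (Cinder-1), 984 (Larkspur-1), 982 (Quill-1), 982 (Larkspur-2)
Next rejected bid: $981 (not a price — pay-as-bid).
Allocation: Cinder 1, Larkspur 2, Quill 1.

Cinder 1, Larkspur 2, Quill 1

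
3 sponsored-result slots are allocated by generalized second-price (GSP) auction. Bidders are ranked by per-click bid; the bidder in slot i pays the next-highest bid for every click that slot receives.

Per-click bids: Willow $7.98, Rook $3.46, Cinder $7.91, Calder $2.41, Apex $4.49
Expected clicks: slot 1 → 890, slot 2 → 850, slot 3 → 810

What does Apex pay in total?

Sorting advertisers: $7.98 (Willow) > $7.91 (Cinder) > $4.49 (Apex) > $3.46 (Rook) > …
Apex holds slot 3 → pays next bid $3.46 × 810 clicks = $2802.60.

Apex pays $2802.60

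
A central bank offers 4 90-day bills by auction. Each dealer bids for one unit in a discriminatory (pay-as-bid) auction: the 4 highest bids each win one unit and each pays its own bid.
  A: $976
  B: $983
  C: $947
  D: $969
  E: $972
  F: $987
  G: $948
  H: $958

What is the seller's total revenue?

Total revenue: $3,918

Bids ranked high→low: 987 (F), 983 (B), 976 (A), 972 (E), 969 (D), 958 (H), …
The 4 highest are F, B, A, E.
Total revenue = 987 + 983 + 976 + 972 = $3,918.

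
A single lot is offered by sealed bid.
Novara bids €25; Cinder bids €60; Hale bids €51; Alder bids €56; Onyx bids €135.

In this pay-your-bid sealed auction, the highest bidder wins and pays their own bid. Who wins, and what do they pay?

Onyx pays €135

Bids ranked: 135 (Onyx) > 60 (Cinder) > 56 (Alder) > 51 (Hale) > 25 (Novara)
Onyx has the highest bid and pays exactly that: €135.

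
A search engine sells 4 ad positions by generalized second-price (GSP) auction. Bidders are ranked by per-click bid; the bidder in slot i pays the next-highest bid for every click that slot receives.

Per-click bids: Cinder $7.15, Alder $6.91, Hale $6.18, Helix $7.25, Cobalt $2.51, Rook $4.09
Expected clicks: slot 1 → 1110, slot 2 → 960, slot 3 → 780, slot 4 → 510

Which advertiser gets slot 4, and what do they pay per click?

Per-click bids in order: $7.25 (Helix) > $7.15 (Cinder) > $6.91 (Alder) > $6.18 (Hale) > $4.09 (Rook) > …
Slot 4 goes to the fourth-ranked bidder, Hale, who pays the next bid down: $4.09/click.

Hale; $4.09 per click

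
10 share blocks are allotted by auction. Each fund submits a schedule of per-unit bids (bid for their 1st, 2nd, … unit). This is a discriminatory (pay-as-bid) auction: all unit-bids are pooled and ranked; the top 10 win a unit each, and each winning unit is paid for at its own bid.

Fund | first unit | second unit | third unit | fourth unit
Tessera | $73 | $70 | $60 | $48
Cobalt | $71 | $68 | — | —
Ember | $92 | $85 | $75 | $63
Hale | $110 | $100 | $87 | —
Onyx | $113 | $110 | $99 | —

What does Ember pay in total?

All unit-bids, highest first — top 10: 113 (Onyx-1), 110 (Hale-1), 110 (Onyx-2), 100 (Hale-2), 99 (Onyx-3), 92 (Ember-1), 87 (Hale-3), 85 (Ember-2), 75 (Ember-3), 73 (Tessera-1)
Next rejected bid: $71 (not a price — pay-as-bid).
Ember's winning unit-bids: 92 + 85 + 75 = $252.

Ember pays $252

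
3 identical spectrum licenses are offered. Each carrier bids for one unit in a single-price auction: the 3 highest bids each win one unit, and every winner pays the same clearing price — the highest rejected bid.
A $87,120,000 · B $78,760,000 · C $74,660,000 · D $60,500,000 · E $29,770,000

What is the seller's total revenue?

Total revenue: $181,500,000

Ordering the bids: 87,120,000 (A), 78,760,000 (B), 74,660,000 (C), 60,500,000 (D), 29,770,000 (E)
Top 3: A, B, C.
First losing bid is D's $60,500,000, which sets the uniform price.
Total revenue = 3 × $60,500,000 = $181,500,000.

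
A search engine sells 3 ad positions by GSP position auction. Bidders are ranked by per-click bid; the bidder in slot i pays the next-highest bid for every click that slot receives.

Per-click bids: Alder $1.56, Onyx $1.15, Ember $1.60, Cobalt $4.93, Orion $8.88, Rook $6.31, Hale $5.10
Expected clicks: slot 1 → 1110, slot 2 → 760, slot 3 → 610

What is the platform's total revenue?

Total revenue: $13887.40

Per-click bids in order: $8.88 (Orion) > $6.31 (Rook) > $5.10 (Hale) > $4.93 (Cobalt) > …
Slot 1: Orion pays $6.31 × 1110 = $7004.10
Slot 2: Rook pays $5.10 × 760 = $3876.00
Slot 3: Hale pays $4.93 × 610 = $3007.30
Total = $13887.40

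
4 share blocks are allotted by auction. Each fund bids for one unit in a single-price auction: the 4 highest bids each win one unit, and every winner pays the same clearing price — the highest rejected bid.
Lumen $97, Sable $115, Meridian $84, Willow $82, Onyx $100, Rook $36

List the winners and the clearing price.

Sable, Onyx, Lumen, Meridian; each pays $82

Ordering the bids: 115 (Sable), 100 (Onyx), 97 (Lumen), 84 (Meridian), 82 (Willow), 36 (Rook)
Winners (4 units): Sable, Onyx, Lumen, Meridian.
Highest unsuccessful bid: $82 → clearing price.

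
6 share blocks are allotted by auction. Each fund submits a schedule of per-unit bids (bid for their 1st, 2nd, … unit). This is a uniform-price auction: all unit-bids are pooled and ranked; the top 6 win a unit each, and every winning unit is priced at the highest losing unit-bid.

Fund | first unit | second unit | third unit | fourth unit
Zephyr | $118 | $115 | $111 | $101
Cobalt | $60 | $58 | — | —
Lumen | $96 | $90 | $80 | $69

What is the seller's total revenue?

Total revenue: $480

All unit-bids, highest first — top 6: 118 (Zephyr-1), 115 (Zephyr-2), 111 (Zephyr-3), 101 (Zephyr-4), 96 (Lumen-1), 90 (Lumen-2)
The (k+1)-th unit-bid is $80.
Allocation: Lumen 2, Zephyr 4. Every unit priced at $80.
Revenue = 6 × 80 = $480.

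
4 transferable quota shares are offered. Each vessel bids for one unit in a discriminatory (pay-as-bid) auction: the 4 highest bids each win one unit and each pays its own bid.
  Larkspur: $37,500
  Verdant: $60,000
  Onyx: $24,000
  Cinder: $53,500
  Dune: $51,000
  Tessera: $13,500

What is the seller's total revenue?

Bids ranked high→low: 60,000 (Verdant), 53,500 (Cinder), 51,000 (Dune), 37,500 (Larkspur), 24,000 (Onyx), 13,500 (Tessera)
Top 4: Verdant, Cinder, Dune, Larkspur.
Total revenue = 60,000 + 53,500 + 51,000 + 37,500 = $202,000.

Total revenue: $202,000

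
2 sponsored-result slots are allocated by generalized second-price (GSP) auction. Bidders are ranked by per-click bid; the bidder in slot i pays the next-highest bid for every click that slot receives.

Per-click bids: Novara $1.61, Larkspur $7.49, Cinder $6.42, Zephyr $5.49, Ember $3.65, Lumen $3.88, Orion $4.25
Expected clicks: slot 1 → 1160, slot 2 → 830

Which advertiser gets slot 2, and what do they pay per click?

Cinder; $5.49 per click

Ranked by bid: $7.49 (Larkspur) > $6.42 (Cinder) > $5.49 (Zephyr) > …
Slot 2 goes to the second-ranked bidder, Cinder, who pays the next bid down: $5.49/click.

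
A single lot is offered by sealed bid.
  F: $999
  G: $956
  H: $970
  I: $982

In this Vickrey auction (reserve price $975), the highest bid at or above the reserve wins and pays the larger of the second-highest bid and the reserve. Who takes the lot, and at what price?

Bids ranked: 999 (F) > 982 (I) > 970 (H) > 956 (G)
Highest eligible bid: F at $999.
max(second-highest $982, reserve $975) = $982; the reserve does not bind.

F pays $982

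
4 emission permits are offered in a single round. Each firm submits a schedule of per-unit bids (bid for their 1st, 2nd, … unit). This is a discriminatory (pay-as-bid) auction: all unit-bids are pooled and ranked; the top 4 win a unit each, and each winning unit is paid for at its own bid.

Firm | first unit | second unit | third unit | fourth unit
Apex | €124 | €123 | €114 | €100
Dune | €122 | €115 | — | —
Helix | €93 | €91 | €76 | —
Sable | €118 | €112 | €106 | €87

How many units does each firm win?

All unit-bids, highest first — top 4: 124 (Apex-1), 123 (Apex-2), 122 (Dune-1), 118 (Sable-1)
Next rejected bid: €115 (not a price — pay-as-bid).
Allocation: Apex 2, Dune 1, Sable 1.

Apex 2, Dune 1, Sable 1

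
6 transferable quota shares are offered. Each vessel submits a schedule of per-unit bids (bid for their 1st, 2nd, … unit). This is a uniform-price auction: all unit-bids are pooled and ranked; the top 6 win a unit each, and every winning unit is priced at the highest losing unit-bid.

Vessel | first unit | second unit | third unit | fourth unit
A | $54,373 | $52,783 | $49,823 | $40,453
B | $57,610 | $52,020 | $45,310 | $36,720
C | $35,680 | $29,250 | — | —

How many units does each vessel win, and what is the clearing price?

A 3, B 3; clearing price $40,453

All unit-bids, highest first — top 6: 57,610 (B-1), 54,373 (A-1), 52,783 (A-2), 52,020 (B-2), 49,823 (A-3), 45,310 (B-3)
First bid not allocated: $40,453.
Allocation: A 3, B 3.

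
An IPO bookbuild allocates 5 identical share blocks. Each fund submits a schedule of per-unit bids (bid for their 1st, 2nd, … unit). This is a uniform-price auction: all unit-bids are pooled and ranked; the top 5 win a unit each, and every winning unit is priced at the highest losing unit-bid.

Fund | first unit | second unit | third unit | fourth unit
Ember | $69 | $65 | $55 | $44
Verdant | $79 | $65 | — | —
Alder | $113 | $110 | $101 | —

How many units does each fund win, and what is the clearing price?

Alder 3, Ember 1, Verdant 1; clearing price $65

Pooled unit-bids ranked (top 5): 113 (Alder-1), 110 (Alder-2), 101 (Alder-3), 79 (Verdant-1), 69 (Ember-1)
The (k+1)-th unit-bid is $65.
Allocation: Alder 3, Ember 1, Verdant 1.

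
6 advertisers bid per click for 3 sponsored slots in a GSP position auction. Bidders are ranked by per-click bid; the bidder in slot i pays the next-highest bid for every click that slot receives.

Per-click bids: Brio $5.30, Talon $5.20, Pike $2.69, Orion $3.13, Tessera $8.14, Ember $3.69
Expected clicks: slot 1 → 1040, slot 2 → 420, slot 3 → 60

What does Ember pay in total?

Ember pays $0.00

Sorting advertisers: $8.14 (Tessera) > $5.30 (Brio) > $5.20 (Talon) > $3.69 (Ember) > …
Ember ranks below slot 3 → no slot, pays nothing.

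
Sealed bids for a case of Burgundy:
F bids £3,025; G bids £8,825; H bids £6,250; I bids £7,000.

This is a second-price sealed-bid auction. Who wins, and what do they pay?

Sorting bids: 8,825 (G) > 7,000 (I) > 6,250 (H) > 3,025 (F)
G wins with the highest bid; price is set by the runner-up at £7,000.

G pays £7,000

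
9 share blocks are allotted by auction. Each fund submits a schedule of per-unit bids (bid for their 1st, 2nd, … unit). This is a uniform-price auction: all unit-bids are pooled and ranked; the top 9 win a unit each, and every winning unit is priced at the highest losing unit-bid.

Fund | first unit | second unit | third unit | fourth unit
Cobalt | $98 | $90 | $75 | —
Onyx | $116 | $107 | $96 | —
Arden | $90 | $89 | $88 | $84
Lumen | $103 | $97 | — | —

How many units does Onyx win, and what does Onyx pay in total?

Merging the schedules and taking the best 9: 116 (Onyx-1), 107 (Onyx-2), 103 (Lumen-1), 98 (Cobalt-1), 97 (Lumen-2), 96 (Onyx-3), 90 (Cobalt-2), 90 (Arden-1), 89 (Arden-2)
First bid not allocated: $88.
Onyx wins 3 unit(s) at $88 each.

Onyx: 3 units, pays $264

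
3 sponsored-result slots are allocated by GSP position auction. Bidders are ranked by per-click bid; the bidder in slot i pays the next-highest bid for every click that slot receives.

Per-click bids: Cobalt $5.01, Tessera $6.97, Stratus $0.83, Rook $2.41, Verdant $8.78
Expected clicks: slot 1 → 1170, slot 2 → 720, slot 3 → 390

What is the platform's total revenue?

Total revenue: $12702.00

Per-click bids in order: $8.78 (Verdant) > $6.97 (Tessera) > $5.01 (Cobalt) > $2.41 (Rook) > …
Slot 1: Verdant pays $6.97 × 1170 = $8154.90
Slot 2: Tessera pays $5.01 × 720 = $3607.20
Slot 3: Cobalt pays $2.41 × 390 = $939.90
Total = $12702.00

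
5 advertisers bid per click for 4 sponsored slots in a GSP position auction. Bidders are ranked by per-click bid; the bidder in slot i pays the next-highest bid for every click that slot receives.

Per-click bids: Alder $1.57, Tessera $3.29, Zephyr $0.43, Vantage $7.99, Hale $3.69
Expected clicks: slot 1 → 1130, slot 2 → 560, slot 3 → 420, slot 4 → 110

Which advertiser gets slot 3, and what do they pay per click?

Tessera; $1.57 per click

Ranked by bid: $7.99 (Vantage) > $3.69 (Hale) > $3.29 (Tessera) > $1.57 (Alder) > $0.43 (Zephyr)
Slot 3 goes to the third-ranked bidder, Tessera, who pays the next bid down: $1.57/click.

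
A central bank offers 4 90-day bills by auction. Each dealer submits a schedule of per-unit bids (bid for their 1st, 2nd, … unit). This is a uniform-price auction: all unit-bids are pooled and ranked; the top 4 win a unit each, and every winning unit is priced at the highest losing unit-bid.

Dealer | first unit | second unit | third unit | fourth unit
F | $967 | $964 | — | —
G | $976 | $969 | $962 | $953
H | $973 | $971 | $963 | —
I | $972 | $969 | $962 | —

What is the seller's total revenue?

Total revenue: $3,876

Merging the schedules and taking the best 4: 976 (G-1), 973 (H-1), 972 (I-1), 971 (H-2)
First bid not allocated: $969.
Allocation: G 1, H 2, I 1. Every unit priced at $969.
Revenue = 4 × 969 = $3,876.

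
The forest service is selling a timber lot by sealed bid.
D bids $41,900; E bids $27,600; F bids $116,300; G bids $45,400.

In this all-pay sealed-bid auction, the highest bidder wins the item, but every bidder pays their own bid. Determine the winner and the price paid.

Bids in order: 116,300 (F) > 45,400 (G) > 41,900 (D) > 27,600 (E)
F is highest and takes the item; every bidder forfeits their bid.

F pays $116,300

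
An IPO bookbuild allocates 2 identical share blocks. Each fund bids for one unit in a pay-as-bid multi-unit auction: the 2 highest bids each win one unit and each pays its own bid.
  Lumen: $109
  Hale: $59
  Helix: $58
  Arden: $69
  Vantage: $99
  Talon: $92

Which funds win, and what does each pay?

Bids ranked high→low: 109 (Lumen), 99 (Vantage), 92 (Talon), 69 (Arden), …
The 2 highest are Lumen, Vantage.
Each winner pays its own bid: Lumen $109, Vantage $99.

Lumen $109, Vantage $99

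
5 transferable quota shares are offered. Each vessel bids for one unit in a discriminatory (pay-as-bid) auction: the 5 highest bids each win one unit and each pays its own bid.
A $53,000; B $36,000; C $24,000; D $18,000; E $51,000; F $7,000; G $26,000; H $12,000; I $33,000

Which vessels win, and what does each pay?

A $53,000, E $51,000, B $36,000, I $33,000, G $26,000

Bids ranked high→low: 53,000 (A), 51,000 (E), 36,000 (B), 33,000 (I), 26,000 (G), 24,000 (C), 18,000 (D), …
The 5 highest are A, E, B, I, G.
Each winner pays its own bid: A $53,000, E $51,000, B $36,000, I $33,000, G $26,000.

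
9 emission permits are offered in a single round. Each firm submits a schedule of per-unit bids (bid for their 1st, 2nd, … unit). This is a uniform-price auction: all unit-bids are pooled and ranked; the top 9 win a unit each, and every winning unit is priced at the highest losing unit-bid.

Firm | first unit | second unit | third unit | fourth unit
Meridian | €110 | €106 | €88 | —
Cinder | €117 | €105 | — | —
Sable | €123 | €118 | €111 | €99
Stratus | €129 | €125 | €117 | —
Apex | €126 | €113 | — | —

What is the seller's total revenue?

Total revenue: €990

Pooled unit-bids ranked (top 9): 129 (Stratus-1), 126 (Apex-1), 125 (Stratus-2), 123 (Sable-1), 118 (Sable-2), 117 (Cinder-1), 117 (Stratus-3), 113 (Apex-2), 111 (Sable-3)
The (k+1)-th unit-bid is €110.
Allocation: Apex 2, Cinder 1, Sable 3, Stratus 3. Every unit priced at €110.
Revenue = 9 × 110 = €990.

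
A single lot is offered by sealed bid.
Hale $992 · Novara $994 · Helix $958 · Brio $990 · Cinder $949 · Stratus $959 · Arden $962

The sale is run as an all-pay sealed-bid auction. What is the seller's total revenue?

Total revenue: $6,804

All-pay sealed-bid auction: the highest bidder wins the item, but every bidder pays their own bid.
Sorting bids: 994 (Novara) > 992 (Hale) > 990 (Brio) > 962 (Arden) > 959 (Stratus) > 958 (Helix) > …
Novara wins with the top bid; all bids are sunk regardless.
Every bidder forfeits their bid regardless of winning.
Revenue = 992 + 994 + 958 + 990 + 949 + 959 + 962 = $6,804.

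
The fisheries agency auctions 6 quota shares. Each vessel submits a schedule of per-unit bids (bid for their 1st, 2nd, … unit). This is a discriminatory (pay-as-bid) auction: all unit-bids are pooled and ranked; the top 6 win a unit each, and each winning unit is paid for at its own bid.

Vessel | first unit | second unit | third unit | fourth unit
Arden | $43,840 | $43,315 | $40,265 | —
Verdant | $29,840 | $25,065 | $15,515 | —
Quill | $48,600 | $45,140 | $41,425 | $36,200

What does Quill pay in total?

Pooled unit-bids ranked (top 6): 48,600 (Quill-1), 45,140 (Quill-2), 43,840 (Arden-1), 43,315 (Arden-2), 41,425 (Quill-3), 40,265 (Arden-3)
Next rejected bid: $36,200 (not a price — pay-as-bid).
Quill's winning unit-bids: 48,600 + 45,140 + 41,425 = $135,165.

Quill pays $135,165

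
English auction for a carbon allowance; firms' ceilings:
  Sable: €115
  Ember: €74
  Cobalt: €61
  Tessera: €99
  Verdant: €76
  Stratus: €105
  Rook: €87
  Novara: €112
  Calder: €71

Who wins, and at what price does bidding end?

Sable wins at €112

Open ascending-bid auction: the price rises until one bidder remains; the winner pays the price at which the last rival dropped out.
Limits in order: 115 (Sable) > 112 (Novara) > 105 (Stratus) > 99 (Tessera) > 87 (Rook) > 76 (Verdant) > …
Once the price passes €112, only Sable is left; the hammer falls at Novara's limit of €112.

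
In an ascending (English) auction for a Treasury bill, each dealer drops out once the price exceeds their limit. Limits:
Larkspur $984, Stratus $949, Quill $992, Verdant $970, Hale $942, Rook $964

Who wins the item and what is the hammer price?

Quill wins at $984

Ascending (English) auction: the price rises until one bidder remains; the winner pays the price at which the last rival dropped out.
Limits in order: 992 (Quill) > 984 (Larkspur) > 970 (Verdant) > 964 (Rook) > 949 (Stratus) > 942 (Hale)
Larkspur is the last rival to drop out, at $984; Quill remains and wins at that price.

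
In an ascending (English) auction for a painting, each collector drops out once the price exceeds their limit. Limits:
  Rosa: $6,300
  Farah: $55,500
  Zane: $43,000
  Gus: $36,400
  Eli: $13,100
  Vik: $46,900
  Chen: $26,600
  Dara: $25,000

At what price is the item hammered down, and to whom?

Sorting limits: 55,500 (Farah) > 46,900 (Vik) > 43,000 (Zane) > 36,400 (Gus) > 26,600 (Chen) > 25,000 (Dara) > …
Vik is the last rival to drop out, at $46,900; Farah remains and wins at that price.

Farah wins at $46,900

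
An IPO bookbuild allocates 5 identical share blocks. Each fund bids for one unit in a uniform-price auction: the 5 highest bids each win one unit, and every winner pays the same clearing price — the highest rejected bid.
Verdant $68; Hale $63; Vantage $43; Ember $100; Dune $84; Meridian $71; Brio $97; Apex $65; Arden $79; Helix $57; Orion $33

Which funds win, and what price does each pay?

Ember, Brio, Dune, Arden, Meridian; each pays $68

Sorting: 100 (Ember), 97 (Brio), 84 (Dune), 79 (Arden), 71 (Meridian), 68 (Verdant), 65 (Apex), …
Top 5: Ember, Brio, Dune, Arden, Meridian.
Highest unsuccessful bid: $68 → clearing price.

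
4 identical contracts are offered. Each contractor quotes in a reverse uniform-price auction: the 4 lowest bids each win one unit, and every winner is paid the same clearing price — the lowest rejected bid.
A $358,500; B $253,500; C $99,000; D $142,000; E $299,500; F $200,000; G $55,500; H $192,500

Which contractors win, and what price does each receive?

G, C, D, H; each is paid $200,000

Bids ranked low→high: 55,500 (G), 99,000 (C), 142,000 (D), 192,500 (H), 200,000 (F), 253,500 (B), …
Winners (4 units): G, C, D, H.
First losing bid is F's $200,000, which sets the uniform price.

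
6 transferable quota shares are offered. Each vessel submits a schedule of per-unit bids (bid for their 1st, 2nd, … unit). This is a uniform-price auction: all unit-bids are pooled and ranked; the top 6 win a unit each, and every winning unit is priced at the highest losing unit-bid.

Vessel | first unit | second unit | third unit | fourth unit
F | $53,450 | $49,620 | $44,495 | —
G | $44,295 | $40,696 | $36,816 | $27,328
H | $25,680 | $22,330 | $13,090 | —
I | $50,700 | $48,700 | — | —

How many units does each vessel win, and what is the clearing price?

All unit-bids, highest first — top 6: 53,450 (F-1), 50,700 (I-1), 49,620 (F-2), 48,700 (I-2), 44,495 (F-3), 44,295 (G-1)
First bid not allocated: $40,696.
Allocation: F 3, G 1, I 2.

F 3, G 1, I 2; clearing price $40,696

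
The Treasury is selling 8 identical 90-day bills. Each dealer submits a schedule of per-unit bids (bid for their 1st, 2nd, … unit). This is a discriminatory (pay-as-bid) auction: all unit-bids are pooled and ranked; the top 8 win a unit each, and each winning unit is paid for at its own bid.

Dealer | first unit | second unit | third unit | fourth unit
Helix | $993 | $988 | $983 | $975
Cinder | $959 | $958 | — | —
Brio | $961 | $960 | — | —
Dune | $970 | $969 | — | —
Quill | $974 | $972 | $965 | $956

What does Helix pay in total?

Helix pays $3,939

Merging the schedules and taking the best 8: 993 (Helix-1), 988 (Helix-2), 983 (Helix-3), 975 (Helix-4), 974 (Quill-1), 972 (Quill-2), 970 (Dune-1), 969 (Dune-2)
Next rejected bid: $965 (not a price — pay-as-bid).
Helix's winning unit-bids: 993 + 988 + 983 + 975 = $3,939.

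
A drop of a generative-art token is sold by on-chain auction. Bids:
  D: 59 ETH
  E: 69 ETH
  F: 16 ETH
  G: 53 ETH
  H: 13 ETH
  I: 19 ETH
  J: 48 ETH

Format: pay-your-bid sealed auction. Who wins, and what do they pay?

Pay-your-bid sealed auction: the highest bidder wins and pays their own bid.
Bids in order: 69 (E) > 59 (D) > 53 (G) > 48 (J) > 19 (I) > 16 (F) > …
E is highest → pays own bid, 69 ETH.

E pays 69 ETH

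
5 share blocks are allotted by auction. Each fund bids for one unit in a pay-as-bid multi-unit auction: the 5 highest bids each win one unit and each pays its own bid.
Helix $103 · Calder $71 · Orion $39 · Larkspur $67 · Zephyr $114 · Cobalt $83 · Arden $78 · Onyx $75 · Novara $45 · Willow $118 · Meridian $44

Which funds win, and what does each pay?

Bids ranked high→low: 118 (Willow), 114 (Zephyr), 103 (Helix), 83 (Cobalt), 78 (Arden), 75 (Onyx), 71 (Calder), …
The 5 highest are Willow, Zephyr, Helix, Cobalt, Arden.
Each winner pays its own bid: Willow $118, Zephyr $114, Helix $103, Cobalt $83, Arden $78.

Willow $118, Zephyr $114, Helix $103, Cobalt $83, Arden $78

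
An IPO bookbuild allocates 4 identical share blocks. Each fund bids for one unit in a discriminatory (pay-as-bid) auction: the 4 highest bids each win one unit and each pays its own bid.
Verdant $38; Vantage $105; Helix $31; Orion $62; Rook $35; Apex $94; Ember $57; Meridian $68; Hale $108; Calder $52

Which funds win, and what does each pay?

Hale $108, Vantage $105, Apex $94, Meridian $68

Bids ranked high→low: 108 (Hale), 105 (Vantage), 94 (Apex), 68 (Meridian), 62 (Orion), 57 (Ember), …
Winners (4 units): Hale, Vantage, Apex, Meridian.
Each winner pays its own bid: Hale $108, Vantage $105, Apex $94, Meridian $68.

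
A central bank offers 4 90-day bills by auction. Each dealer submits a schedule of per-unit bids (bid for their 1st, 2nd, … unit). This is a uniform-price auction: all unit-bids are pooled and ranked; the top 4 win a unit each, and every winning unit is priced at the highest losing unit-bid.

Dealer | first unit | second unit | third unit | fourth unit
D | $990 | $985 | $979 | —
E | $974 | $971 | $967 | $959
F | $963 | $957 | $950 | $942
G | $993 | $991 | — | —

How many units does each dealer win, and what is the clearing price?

D 2, G 2; clearing price $979

All unit-bids, highest first — top 4: 993 (G-1), 991 (G-2), 990 (D-1), 985 (D-2)
Highest rejected unit-bid = $979.
Allocation: D 2, G 2.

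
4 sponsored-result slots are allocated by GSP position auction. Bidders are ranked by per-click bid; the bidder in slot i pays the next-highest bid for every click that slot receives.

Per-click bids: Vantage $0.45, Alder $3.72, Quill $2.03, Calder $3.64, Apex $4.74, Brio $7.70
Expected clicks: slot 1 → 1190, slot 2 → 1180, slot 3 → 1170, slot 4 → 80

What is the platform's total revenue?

Sorting advertisers: $7.70 (Brio) > $4.74 (Apex) > $3.72 (Alder) > $3.64 (Calder) > $2.03 (Quill) > …
Slot 1: Brio pays $4.74 × 1190 = $5640.60
Slot 2: Apex pays $3.72 × 1180 = $4389.60
Slot 3: Alder pays $3.64 × 1170 = $4258.80
Slot 4: Calder pays $2.03 × 80 = $162.40
Total = $14451.40

Total revenue: $14451.40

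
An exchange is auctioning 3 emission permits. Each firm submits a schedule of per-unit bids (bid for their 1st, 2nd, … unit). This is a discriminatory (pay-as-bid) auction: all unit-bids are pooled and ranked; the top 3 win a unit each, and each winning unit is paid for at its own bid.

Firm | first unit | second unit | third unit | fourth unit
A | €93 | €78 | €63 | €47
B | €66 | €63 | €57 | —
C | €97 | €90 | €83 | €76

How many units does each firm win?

A 1, C 2

All unit-bids, highest first — top 3: 97 (C-1), 93 (A-1), 90 (C-2)
Next rejected bid: €83 (not a price — pay-as-bid).
Allocation: A 1, C 2.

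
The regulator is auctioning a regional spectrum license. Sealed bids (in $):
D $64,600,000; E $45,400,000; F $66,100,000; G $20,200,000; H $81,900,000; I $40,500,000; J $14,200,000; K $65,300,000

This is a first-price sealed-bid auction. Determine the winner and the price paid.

H pays $81,900,000

Rule: the highest bidder wins and pays their own bid.
Bids in order: 81,900,000 (H) > 66,100,000 (F) > 65,300,000 (K) > 64,600,000 (D) > 45,400,000 (E) > 40,500,000 (I) > …
First-price: H pays what they bid, $81,900,000.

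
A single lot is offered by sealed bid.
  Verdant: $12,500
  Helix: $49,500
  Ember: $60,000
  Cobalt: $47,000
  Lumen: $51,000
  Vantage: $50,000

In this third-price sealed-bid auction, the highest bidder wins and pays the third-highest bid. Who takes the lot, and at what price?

Ember pays $50,000

Third-price sealed-bid auction: the highest bidder wins and pays the third-highest bid.
Bids ranked: 60,000 (Ember) > 51,000 (Lumen) > 50,000 (Vantage) > 49,500 (Helix) > 47,000 (Cobalt) > 12,500 (Verdant)
Ember is highest; pays the third-highest bid, $50,000.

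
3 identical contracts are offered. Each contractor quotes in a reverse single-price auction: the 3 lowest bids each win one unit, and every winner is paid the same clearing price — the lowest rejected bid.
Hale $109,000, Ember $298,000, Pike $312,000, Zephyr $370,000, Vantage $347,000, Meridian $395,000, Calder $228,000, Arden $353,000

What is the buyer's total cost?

Total cost: $936,000

Sorting: 109,000 (Hale), 228,000 (Calder), 298,000 (Ember), 312,000 (Pike), 347,000 (Vantage), …
The 3 lowest are Hale, Calder, Ember.
Lowest unsuccessful bid: $312,000 → clearing price.
Total cost = 3 × $312,000 = $936,000.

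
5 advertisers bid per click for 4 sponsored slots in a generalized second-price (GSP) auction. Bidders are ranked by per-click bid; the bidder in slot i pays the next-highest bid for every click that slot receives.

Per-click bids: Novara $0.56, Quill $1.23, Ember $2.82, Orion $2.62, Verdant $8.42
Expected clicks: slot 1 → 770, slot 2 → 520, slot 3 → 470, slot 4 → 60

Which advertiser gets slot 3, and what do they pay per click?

Orion; $1.23 per click

Sorting advertisers: $8.42 (Verdant) > $2.82 (Ember) > $2.62 (Orion) > $1.23 (Quill) > $0.56 (Novara)
Slot 3 goes to the third-ranked bidder, Orion, who pays the next bid down: $1.23/click.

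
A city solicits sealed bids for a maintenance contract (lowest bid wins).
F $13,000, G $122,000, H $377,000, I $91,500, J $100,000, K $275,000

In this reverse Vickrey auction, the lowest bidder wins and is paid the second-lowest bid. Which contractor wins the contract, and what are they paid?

Bids in order: 13,000 (F) < 91,500 (I) < 100,000 (J) < 122,000 (G) < 275,000 (K) < 377,000 (H)
F wins with the lowest bid; price is set by the runner-up at $91,500.

F is paid $91,500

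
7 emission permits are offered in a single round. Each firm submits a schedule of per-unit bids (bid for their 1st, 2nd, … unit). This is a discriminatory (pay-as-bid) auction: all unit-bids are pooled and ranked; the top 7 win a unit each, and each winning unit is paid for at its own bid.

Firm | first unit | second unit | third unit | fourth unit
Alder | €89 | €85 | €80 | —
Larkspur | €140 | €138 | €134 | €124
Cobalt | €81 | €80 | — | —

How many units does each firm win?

All unit-bids, highest first — top 7: 140 (Larkspur-1), 138 (Larkspur-2), 134 (Larkspur-3), 124 (Larkspur-4), 89 (Alder-1), 85 (Alder-2), 81 (Cobalt-1)
Next rejected bid: €80 (not a price — pay-as-bid).
Allocation: Alder 2, Cobalt 1, Larkspur 4.

Alder 2, Cobalt 1, Larkspur 4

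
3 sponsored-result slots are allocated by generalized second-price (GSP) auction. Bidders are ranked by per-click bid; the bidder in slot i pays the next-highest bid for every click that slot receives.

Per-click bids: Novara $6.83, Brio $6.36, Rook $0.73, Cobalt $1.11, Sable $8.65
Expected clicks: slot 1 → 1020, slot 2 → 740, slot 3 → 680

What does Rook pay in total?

Sorting advertisers: $8.65 (Sable) > $6.83 (Novara) > $6.36 (Brio) > $1.11 (Cobalt) > …
Rook ranks below slot 3 → no slot, pays nothing.

Rook pays $0.00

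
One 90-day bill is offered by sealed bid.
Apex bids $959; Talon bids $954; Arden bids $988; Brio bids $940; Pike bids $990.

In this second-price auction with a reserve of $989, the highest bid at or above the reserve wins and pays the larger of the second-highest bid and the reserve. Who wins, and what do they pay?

Pike pays $989

Sorting bids: 990 (Pike) > 988 (Arden) > 959 (Apex) > 954 (Talon) > 940 (Brio)
Pike has the top bid at or above the reserve ($990).
Second-highest bid $988 is below the reserve $989, so the reserve binds → payment $989.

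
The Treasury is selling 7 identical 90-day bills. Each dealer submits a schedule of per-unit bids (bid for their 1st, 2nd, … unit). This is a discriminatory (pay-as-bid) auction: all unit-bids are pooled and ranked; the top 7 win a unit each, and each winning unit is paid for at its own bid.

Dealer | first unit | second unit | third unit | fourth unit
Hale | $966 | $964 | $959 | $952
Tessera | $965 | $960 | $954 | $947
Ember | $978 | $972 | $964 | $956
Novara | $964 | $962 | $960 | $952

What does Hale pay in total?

Hale pays $1,930

Pooled unit-bids ranked (top 7): 978 (Ember-1), 972 (Ember-2), 966 (Hale-1), 965 (Tessera-1), 964 (Hale-2), 964 (Ember-3), 964 (Novara-1)
Next rejected bid: $962 (not a price — pay-as-bid).
Hale's winning unit-bids: 966 + 964 = $1,930.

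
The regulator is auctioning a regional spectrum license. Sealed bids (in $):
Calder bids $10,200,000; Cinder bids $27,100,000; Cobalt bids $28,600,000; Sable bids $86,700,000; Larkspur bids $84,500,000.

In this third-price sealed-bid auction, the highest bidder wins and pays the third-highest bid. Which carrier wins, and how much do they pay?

Third-price sealed-bid auction: the highest bidder wins and pays the third-highest bid.
Bids in order: 86,700,000 (Sable) > 84,500,000 (Larkspur) > 28,600,000 (Cobalt) > 27,100,000 (Cinder) > 10,200,000 (Calder)
Sable is highest; pays the third-highest bid, $28,600,000.

Sable pays $28,600,000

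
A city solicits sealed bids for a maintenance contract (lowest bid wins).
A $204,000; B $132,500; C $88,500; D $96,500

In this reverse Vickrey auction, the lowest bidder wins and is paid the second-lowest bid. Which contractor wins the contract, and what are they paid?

C is paid $96,500

Bids in order: 88,500 (C) < 96,500 (D) < 132,500 (B) < 204,000 (A)
Second-price: C is paid D's bid of $96,500.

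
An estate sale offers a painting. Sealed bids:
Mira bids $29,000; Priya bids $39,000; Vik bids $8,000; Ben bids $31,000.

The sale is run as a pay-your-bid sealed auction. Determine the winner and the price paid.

Sorting bids: 39,000 (Priya) > 31,000 (Ben) > 29,000 (Mira) > 8,000 (Vik)
Priya has the highest bid and pays exactly that: $39,000.

Priya pays $39,000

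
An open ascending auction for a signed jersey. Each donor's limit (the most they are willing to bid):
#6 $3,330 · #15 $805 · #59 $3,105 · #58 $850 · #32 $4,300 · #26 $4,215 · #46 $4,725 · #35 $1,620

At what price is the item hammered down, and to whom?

Sorting limits: 4,725 (#46) > 4,300 (#32) > 4,215 (#26) > 3,330 (#6) > 3,105 (#59) > 1,620 (#35) > …
Bidding ends when #32 exits at $4,300; #46 takes it.

#46 wins at $4,300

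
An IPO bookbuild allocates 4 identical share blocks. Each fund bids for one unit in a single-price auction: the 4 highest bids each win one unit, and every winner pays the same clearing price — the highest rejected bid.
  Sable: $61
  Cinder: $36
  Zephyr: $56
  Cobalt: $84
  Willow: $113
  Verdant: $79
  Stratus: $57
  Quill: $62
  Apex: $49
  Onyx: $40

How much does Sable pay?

Ordering the bids: 113 (Willow), 84 (Cobalt), 79 (Verdant), 62 (Quill), 61 (Sable), 57 (Stratus), …
The 4 highest are Willow, Cobalt, Verdant, Quill.
First losing bid is Sable's $61, which sets the uniform price.
Sable does not win → pays $0.

Sable pays $0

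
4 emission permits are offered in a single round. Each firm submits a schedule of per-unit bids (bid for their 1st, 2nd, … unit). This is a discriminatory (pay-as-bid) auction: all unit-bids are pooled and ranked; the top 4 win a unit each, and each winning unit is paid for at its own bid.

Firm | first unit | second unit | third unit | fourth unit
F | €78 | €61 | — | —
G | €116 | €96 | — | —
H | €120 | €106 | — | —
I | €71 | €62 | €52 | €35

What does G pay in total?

Merging the schedules and taking the best 4: 120 (H-1), 116 (G-1), 106 (H-2), 96 (G-2)
Next rejected bid: €78 (not a price — pay-as-bid).
G's winning unit-bids: 116 + 96 = €212.

G pays €212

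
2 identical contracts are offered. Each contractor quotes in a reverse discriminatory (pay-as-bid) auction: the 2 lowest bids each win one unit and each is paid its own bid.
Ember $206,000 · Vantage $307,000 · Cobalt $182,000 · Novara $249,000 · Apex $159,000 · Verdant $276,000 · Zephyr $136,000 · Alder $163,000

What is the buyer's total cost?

Total cost: $295,000

Bids ranked low→high: 136,000 (Zephyr), 159,000 (Apex), 163,000 (Alder), 182,000 (Cobalt), …
Winners (2 units): Zephyr, Apex.
Total cost = 136,000 + 159,000 = $295,000.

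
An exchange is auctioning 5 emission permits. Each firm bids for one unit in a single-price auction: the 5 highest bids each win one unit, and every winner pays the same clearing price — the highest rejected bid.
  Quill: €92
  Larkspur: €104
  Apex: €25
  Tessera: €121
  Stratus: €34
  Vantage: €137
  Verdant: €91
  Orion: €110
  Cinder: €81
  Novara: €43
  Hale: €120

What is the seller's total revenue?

Total revenue: €460

Bids ranked high→low: 137 (Vantage), 121 (Tessera), 120 (Hale), 110 (Orion), 104 (Larkspur), 92 (Quill), 91 (Verdant), …
Winners (5 units): Vantage, Tessera, Hale, Orion, Larkspur.
First losing bid is Quill's €92, which sets the uniform price.
Total revenue = 5 × €92 = €460.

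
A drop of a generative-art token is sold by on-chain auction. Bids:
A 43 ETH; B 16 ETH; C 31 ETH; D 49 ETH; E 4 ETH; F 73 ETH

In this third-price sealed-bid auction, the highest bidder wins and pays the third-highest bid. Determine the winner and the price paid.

F pays 43 ETH

Bids ranked: 73 (F) > 49 (D) > 43 (A) > 31 (C) > 16 (B) > 4 (E)
F wins; payment is bid #3 in the ranking = 43 ETH.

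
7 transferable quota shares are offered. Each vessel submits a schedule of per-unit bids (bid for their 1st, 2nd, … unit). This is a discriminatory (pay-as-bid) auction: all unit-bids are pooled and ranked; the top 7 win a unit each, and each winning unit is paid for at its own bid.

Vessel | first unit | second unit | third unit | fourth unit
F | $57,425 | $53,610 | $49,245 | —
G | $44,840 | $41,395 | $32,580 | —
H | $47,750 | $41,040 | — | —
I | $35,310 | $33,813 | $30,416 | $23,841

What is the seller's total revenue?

Pooled unit-bids ranked (top 7): 57,425 (F-1), 53,610 (F-2), 49,245 (F-3), 47,750 (H-1), 44,840 (G-1), 41,395 (G-2), 41,040 (H-2)
Next rejected bid: $35,310 (not a price — pay-as-bid).
Each winning unit pays its own bid.
Revenue = 57,425 + 53,610 + 49,245 + 47,750 + 44,840 + 41,395 + 41,040 = $335,305.

Total revenue: $335,305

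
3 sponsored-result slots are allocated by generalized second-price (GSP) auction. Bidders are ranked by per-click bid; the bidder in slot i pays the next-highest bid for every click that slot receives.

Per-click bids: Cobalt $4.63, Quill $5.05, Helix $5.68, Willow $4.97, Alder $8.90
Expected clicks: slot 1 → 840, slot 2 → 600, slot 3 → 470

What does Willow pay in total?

Willow pays $0.00

Per-click bids in order: $8.90 (Alder) > $5.68 (Helix) > $5.05 (Quill) > $4.97 (Willow) > …
Willow ranks below slot 3 → no slot, pays nothing.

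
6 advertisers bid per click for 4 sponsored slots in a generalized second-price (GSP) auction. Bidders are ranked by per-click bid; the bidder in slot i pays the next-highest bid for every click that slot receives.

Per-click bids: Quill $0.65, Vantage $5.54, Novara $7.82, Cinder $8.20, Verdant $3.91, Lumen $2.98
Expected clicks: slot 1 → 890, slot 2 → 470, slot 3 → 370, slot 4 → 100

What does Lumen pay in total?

Ranked by bid: $8.20 (Cinder) > $7.82 (Novara) > $5.54 (Vantage) > $3.91 (Verdant) > $2.98 (Lumen) > …
Lumen ranks below slot 4 → no slot, pays nothing.

Lumen pays $0.00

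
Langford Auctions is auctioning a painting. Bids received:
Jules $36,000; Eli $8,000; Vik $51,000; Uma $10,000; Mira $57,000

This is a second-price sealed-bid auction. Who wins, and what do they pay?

Mira pays $51,000

Sorting bids: 57,000 (Mira) > 51,000 (Vik) > 36,000 (Jules) > 10,000 (Uma) > 8,000 (Eli)
Mira wins with the highest bid; price is set by the runner-up at $51,000.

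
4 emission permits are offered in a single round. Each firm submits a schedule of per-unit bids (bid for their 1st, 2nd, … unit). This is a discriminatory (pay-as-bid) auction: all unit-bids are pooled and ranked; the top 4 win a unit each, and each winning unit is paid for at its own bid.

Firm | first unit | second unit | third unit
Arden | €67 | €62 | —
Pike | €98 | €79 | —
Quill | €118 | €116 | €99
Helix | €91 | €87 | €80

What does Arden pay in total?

Arden pays €0

All unit-bids, highest first — top 4: 118 (Quill-1), 116 (Quill-2), 99 (Quill-3), 98 (Pike-1)
Next rejected bid: €91 (not a price — pay-as-bid).
Arden wins no units.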